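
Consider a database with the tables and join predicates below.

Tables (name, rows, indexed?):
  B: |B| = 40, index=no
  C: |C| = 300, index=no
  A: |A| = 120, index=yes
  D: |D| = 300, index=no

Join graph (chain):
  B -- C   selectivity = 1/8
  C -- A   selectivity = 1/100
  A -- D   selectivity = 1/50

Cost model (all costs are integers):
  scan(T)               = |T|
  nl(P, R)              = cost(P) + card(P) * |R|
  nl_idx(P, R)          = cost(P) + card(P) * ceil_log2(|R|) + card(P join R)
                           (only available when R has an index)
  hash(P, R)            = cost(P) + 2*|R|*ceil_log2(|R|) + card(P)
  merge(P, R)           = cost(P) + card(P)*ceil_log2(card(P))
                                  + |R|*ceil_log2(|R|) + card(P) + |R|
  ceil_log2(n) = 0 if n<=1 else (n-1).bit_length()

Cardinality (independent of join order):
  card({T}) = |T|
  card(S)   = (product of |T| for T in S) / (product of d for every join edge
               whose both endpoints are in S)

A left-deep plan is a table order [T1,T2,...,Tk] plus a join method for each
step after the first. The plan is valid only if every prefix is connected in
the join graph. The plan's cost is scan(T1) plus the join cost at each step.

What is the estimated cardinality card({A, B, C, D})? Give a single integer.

Tables in S: A(120), B(40), C(300), D(300)
Edges inside S: B-C(d=8), C-A(d=100), A-D(d=50)
numerator = 120 * 40 * 300 * 300 = 432000000
denominator = 8 * 100 * 50 = 40000
card(S) = 432000000 / 40000 = 10800

10800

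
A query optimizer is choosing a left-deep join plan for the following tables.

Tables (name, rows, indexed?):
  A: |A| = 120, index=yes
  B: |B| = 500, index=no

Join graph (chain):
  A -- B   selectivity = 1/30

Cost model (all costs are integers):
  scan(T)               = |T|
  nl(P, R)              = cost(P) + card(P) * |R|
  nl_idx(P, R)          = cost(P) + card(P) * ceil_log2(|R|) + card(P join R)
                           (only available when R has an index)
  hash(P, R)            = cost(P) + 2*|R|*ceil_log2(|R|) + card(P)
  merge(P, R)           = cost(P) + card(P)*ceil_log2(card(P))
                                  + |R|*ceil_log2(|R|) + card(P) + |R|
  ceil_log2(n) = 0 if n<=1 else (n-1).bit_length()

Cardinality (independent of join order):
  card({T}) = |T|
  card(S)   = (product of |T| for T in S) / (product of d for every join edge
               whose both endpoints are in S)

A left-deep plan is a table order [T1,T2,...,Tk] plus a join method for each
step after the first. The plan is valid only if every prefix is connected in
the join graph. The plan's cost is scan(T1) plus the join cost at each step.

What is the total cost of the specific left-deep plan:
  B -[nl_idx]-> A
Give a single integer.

6000

step 1: scan B: cost=500, card=500
step 2: join A via nl_idx
    card(P join A) = 500*120/(30) = 2000
    cost = 500 + 500*7 + 2000 = 6000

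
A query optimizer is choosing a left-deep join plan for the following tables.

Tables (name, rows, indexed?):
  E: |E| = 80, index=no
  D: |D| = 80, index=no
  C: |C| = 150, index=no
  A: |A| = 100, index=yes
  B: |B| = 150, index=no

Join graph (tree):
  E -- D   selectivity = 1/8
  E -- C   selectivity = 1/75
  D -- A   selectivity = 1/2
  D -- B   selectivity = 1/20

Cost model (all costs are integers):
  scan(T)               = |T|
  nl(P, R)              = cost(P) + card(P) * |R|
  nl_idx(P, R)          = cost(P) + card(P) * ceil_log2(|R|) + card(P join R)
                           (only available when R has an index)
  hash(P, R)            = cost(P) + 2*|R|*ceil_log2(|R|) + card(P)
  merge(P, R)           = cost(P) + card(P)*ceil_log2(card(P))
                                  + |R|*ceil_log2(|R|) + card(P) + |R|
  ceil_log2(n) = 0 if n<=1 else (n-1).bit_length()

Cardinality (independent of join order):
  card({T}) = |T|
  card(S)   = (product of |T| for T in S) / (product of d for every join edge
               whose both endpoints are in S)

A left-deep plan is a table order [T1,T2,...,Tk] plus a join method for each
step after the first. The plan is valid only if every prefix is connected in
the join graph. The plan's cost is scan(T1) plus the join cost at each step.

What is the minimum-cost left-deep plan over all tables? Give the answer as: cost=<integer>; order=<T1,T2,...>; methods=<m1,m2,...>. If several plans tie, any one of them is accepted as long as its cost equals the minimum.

Selinger DP (subsets sized 1..n):
  {E}: scan cost=80, card=80
  {D}: scan cost=80, card=80
  {C}: scan cost=150, card=150
  {A}: scan cost=100, card=100
  {B}: scan cost=150, card=150
  {DE}: card=800; try (E,hash)→1280, (D,hash)→1280, (E,merge)→1360, (D,merge)→1360, (E,nl)→6480, (D,nl)→6480; best=1280 via (E,hash)
  {CE}: card=160; try (E,hash)→1420, (C,merge)→2070, (E,merge)→2140, (C,hash)→2560, (C,nl)→12080, (E,nl)→12150; best=1420 via (E,hash)
  {AD}: card=4000; try (D,hash)→1320, (A,merge)→1520, (D,merge)→1540, (A,hash)→1560, (A,nl_idx)→4640, (A,nl)→8080 …(+1); best=1320 via (D,hash)
  {BD}: card=600; try (D,hash)→1420, (B,merge)→2070, (D,merge)→2140, (B,hash)→2560, (B,nl)→12080, (D,nl)→12150; best=1420 via (D,hash)
  {CDE}: card=1600; try (D,hash)→2700, (D,merge)→3500, (C,hash)→4480, (C,merge)→11430, (D,nl)→14220, (C,nl)→121280; best=2700 via (D,hash)
  {ADE}: card=40000; try (A,hash)→3480, (E,hash)→6440, (A,merge)→10880, (A,nl_idx)→46880, (E,merge)→53960, (A,nl)→81280 …(+1); best=3480 via (A,hash)
  {BDE}: card=6000; try (E,hash)→3140, (B,hash)→4480, (E,merge)→8660, (B,merge)→11430, (E,nl)→49420, (B,nl)→121280; best=3140 via (E,hash)
  {ABD}: card=30000; try (A,hash)→3420, (B,hash)→7720, (A,merge)→8820, (A,nl_idx)→35620, (B,merge)→54670, (A,nl)→61420 …(+1); best=3420 via (A,hash)
  {ACDE}: card=80000; try (A,hash)→5700, (A,merge)→22700, (C,hash)→45880, (A,nl_idx)→93900, (A,nl)→162700, (C,merge)→684830 …(+1); best=5700 via (A,hash)
  {BCDE}: card=12000; try (B,hash)→6700, (C,hash)→11540, (B,merge)→23250, (C,merge)→88490, (B,nl)→242700, (C,nl)→903140; best=6700 via (B,hash)
  {ABDE}: card=300000; try (A,hash)→10540, (E,hash)→34540, (B,hash)→45880, (A,merge)→87940, (A,nl_idx)→345140, (E,merge)→484060 …(+4); best=10540 via (A,hash)
  {ABCDE}: card=600000; try (A,hash)→20100, (B,hash)→88100, (A,merge)→187500, (C,hash)→312940, (A,nl_idx)→690700, (A,nl)→1206700 …(+4); best=20100 via (A,hash)

cost=20100; order=C,E,D,B,A; methods=hash,hash,hash,hash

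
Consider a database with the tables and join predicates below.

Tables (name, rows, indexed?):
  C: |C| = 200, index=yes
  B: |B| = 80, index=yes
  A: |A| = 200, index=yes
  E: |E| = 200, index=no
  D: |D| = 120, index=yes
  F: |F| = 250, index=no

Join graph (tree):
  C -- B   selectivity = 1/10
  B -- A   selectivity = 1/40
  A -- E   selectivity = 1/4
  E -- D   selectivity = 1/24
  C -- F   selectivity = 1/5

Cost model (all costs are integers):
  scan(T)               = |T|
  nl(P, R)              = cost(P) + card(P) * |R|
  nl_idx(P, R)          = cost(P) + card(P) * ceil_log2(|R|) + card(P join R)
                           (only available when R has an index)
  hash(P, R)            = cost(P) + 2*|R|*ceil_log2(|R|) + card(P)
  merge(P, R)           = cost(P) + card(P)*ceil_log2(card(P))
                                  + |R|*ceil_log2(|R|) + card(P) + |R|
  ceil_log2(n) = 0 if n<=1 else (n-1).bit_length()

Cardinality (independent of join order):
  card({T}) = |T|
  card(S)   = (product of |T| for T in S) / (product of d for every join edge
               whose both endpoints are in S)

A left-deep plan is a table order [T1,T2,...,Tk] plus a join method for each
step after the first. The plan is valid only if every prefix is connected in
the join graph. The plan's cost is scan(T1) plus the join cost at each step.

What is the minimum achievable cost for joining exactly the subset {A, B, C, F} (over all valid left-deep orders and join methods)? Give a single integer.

Selinger DP over subsets of {A,B,C,F}:
  {C}: scan cost=200, card=200
  {B}: scan cost=80, card=80
  {A}: scan cost=200, card=200
  {F}: scan cost=250, card=250
  {BC}: card=1600; try (B,hash)→1520, (C,nl_idx)→2320, (C,merge)→2520, (B,merge)→2640, (B,nl_idx)→3200, (C,hash)→3360 …(+2); best=1520 via (B,hash)
  {CF}: card=10000; try (C,hash)→3700, (F,merge)→4250, (C,merge)→4300, (F,hash)→4400, (C,nl_idx)→12250, (F,nl)→50200 …(+1); best=3700 via (C,hash)
  {AB}: card=400; try (A,nl_idx)→1120, (B,hash)→1520, (B,nl_idx)→2000, (A,merge)→2520, (B,merge)→2640, (A,hash)→3360 …(+2); best=1120 via (A,nl_idx)
  {ABC}: card=8000; try (C,hash)→4720, (A,hash)→6320, (C,merge)→6920, (C,nl_idx)→12320, (A,nl_idx)→22320, (A,merge)→22520 …(+2); best=4720 via (C,hash)
  {BCF}: card=80000; try (F,hash)→7120, (B,hash)→14820, (F,merge)→22970, (B,nl_idx)→153700, (B,merge)→154340, (F,nl)→401520 …(+1); best=7120 via (F,hash)
  {ABCF}: card=400000; try (F,hash)→16720, (A,hash)→90320, (F,merge)→118970, (A,nl_idx)→1047120, (A,merge)→1448920, (F,nl)→2004720 …(+1); best=16720 via (F,hash)

16720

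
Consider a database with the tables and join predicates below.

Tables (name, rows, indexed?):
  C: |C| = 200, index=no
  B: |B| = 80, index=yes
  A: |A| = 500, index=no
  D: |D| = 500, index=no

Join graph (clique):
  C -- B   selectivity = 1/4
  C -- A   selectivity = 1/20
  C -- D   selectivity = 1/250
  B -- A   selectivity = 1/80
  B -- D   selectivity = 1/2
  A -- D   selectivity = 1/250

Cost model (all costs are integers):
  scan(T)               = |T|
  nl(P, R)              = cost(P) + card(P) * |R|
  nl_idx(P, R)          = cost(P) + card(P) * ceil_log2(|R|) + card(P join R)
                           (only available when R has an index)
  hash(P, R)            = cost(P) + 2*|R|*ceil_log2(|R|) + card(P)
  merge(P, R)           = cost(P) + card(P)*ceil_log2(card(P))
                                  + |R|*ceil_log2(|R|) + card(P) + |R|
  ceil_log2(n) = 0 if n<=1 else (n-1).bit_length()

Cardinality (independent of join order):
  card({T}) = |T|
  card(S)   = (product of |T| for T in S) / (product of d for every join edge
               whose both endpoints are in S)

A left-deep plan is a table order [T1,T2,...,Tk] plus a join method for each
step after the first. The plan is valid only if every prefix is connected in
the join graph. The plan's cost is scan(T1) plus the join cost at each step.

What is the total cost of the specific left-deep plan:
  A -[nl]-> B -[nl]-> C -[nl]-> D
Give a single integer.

step 1: scan A: cost=500, card=500
step 2: join B via nl
    card(P join B) = 500*80/(80) = 500
    cost = 500 + 500*80 = 40500
step 3: join C via nl
    card(P join C) = 500*200/(4*20) = 1250
    cost = 40500 + 500*200 = 140500
step 4: join D via nl
    card(P join D) = 1250*500/(250*2*250) = 5
    cost = 140500 + 1250*500 = 765500

765500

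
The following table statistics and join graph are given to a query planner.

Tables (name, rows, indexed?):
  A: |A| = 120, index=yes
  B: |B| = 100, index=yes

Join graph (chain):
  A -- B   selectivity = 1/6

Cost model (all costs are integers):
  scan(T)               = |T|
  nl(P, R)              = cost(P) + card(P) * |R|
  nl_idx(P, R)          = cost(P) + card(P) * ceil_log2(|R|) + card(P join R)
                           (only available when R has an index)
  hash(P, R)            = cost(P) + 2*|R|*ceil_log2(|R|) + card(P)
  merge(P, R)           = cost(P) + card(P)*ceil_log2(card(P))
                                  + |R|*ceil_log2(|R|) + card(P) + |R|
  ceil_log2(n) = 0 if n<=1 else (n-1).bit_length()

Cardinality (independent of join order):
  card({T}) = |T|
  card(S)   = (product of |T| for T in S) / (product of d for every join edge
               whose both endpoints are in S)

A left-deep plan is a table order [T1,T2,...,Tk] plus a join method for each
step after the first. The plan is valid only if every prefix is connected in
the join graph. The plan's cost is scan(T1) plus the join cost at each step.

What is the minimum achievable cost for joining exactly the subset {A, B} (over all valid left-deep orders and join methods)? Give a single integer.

1640

Selinger DP over subsets of {A,B}:
  {A}: scan cost=120, card=120
  {B}: scan cost=100, card=100
  {AB}: card=2000; try (B,hash)→1640, (A,merge)→1860, (B,merge)→1880, (A,hash)→1880, (A,nl_idx)→2800, (B,nl_idx)→2960 …(+2); best=1640 via (B,hash)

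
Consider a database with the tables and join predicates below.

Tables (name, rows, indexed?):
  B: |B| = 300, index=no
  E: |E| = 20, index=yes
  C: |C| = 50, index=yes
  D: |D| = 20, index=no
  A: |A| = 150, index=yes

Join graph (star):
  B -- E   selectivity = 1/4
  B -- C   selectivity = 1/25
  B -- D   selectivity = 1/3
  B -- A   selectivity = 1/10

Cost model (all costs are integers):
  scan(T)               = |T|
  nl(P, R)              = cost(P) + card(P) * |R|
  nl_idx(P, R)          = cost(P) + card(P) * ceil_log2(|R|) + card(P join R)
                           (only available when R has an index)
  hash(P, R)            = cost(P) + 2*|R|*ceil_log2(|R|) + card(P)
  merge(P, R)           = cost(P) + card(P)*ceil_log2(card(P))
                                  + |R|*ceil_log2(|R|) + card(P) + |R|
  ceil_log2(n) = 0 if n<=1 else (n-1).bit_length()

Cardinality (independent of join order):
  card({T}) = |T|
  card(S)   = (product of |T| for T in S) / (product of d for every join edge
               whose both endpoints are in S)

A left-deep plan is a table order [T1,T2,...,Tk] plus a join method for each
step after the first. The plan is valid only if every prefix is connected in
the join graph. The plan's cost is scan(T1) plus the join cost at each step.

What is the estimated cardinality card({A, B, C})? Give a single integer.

Tables in S: A(150), B(300), C(50)
Edges inside S: B-C(d=25), B-A(d=10)
numerator = 150 * 300 * 50 = 2250000
denominator = 25 * 10 = 250
card(S) = 2250000 / 250 = 9000

9000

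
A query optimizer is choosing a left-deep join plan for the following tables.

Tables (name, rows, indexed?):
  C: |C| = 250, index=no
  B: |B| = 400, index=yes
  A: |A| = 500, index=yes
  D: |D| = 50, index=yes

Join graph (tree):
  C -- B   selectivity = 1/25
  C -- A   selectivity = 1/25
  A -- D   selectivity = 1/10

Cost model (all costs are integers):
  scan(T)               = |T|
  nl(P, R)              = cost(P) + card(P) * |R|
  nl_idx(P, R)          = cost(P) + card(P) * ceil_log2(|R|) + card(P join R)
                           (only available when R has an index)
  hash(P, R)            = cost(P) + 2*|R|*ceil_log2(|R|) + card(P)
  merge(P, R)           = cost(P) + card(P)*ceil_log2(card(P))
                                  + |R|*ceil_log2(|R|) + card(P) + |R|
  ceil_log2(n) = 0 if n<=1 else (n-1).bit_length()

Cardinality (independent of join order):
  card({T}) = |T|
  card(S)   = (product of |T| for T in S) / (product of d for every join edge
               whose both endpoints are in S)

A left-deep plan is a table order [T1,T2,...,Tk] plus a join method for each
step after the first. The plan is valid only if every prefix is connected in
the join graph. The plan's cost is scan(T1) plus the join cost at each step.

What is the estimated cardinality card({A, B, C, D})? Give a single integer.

Tables in S: A(500), B(400), C(250), D(50)
Edges inside S: C-B(d=25), C-A(d=25), A-D(d=10)
numerator = 500 * 400 * 250 * 50 = 2500000000
denominator = 25 * 25 * 10 = 6250
card(S) = 2500000000 / 6250 = 400000

400000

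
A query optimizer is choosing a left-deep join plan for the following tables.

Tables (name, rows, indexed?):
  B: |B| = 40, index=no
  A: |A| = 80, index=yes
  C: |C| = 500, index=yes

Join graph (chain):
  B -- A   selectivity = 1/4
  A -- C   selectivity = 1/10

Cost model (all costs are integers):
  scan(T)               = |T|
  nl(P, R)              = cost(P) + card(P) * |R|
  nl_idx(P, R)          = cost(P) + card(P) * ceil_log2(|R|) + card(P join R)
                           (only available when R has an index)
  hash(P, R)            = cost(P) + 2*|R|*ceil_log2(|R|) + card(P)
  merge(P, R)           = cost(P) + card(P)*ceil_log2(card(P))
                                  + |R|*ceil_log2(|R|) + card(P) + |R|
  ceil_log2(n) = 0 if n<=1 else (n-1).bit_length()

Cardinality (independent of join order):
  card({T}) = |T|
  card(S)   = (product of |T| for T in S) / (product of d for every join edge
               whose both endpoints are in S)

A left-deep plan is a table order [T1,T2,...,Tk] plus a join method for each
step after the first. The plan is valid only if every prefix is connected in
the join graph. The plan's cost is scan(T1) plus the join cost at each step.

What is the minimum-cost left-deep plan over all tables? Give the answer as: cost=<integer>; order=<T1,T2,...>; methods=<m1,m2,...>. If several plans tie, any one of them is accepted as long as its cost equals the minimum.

cost=6600; order=C,A,B; methods=hash,hash

Selinger DP (subsets sized 1..n):
  {B}: scan cost=40, card=40
  {A}: scan cost=80, card=80
  {C}: scan cost=500, card=500
  {AB}: card=800; try (B,hash)→640, (A,merge)→960, (B,merge)→1000, (A,nl_idx)→1120, (A,hash)→1200, (A,nl)→3240 …(+1); best=640 via (B,hash)
  {AC}: card=4000; try (A,hash)→2120, (C,nl_idx)→4800, (C,merge)→5720, (A,merge)→6140, (A,nl_idx)→8000, (C,hash)→9160 …(+2); best=2120 via (A,hash)
  {ABC}: card=40000; try (B,hash)→6600, (C,hash)→10440, (C,merge)→14440, (C,nl_idx)→47840, (B,merge)→54400, (B,nl)→162120 …(+1); best=6600 via (B,hash)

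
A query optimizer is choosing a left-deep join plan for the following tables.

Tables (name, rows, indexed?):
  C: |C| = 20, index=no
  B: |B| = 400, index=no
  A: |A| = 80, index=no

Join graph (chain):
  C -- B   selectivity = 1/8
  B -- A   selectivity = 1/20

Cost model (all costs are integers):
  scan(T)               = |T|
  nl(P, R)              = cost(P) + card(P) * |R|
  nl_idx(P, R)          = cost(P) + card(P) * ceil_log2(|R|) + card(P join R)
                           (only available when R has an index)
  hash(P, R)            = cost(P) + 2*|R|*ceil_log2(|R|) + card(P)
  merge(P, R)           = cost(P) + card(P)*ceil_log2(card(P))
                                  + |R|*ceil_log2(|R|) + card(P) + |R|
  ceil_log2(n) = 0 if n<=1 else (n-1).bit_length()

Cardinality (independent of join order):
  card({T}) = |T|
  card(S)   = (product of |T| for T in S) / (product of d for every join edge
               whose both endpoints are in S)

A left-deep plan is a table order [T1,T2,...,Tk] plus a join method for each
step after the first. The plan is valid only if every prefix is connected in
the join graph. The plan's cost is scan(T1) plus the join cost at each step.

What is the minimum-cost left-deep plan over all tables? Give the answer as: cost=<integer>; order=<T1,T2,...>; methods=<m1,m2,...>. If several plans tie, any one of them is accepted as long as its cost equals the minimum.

Selinger DP (subsets sized 1..n):
  {C}: scan cost=20, card=20
  {B}: scan cost=400, card=400
  {A}: scan cost=80, card=80
  {BC}: card=1000; try (C,hash)→1000, (B,merge)→4140, (C,merge)→4520, (B,hash)→7240, (B,nl)→8020, (C,nl)→8400; best=1000 via (C,hash)
  {AB}: card=1600; try (A,hash)→1920, (B,merge)→4720, (A,merge)→5040, (B,hash)→7360, (B,nl)→32080, (A,nl)→32400; best=1920 via (A,hash)
  {ABC}: card=4000; try (A,hash)→3120, (C,hash)→3720, (A,merge)→12640, (C,merge)→21240, (C,nl)→33920, (A,nl)→81000; best=3120 via (A,hash)

cost=3120; order=B,C,A; methods=hash,hash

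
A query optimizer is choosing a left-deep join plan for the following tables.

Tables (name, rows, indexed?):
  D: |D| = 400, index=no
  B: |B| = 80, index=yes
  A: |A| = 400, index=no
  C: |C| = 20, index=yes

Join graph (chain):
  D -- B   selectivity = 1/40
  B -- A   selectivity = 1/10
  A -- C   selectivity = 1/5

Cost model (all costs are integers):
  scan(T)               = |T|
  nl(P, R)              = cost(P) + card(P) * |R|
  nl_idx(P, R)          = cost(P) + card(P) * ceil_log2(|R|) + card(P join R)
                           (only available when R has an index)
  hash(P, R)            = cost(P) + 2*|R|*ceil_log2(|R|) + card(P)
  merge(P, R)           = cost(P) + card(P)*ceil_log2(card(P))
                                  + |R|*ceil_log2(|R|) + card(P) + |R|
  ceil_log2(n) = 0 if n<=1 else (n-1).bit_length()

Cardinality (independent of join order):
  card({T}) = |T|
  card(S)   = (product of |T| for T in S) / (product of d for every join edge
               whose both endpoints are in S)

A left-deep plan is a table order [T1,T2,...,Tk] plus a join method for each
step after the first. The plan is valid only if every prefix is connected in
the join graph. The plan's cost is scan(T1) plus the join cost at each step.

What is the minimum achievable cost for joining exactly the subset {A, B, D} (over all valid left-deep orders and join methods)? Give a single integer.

Selinger DP over subsets of {A,B,D}:
  {D}: scan cost=400, card=400
  {B}: scan cost=80, card=80
  {A}: scan cost=400, card=400
  {BD}: card=800; try (B,hash)→1920, (B,nl_idx)→4000, (D,merge)→4720, (B,merge)→5040, (D,hash)→7360, (D,nl)→32080 …(+1); best=1920 via (B,hash)
  {AB}: card=3200; try (B,hash)→1920, (A,merge)→4720, (B,merge)→5040, (B,nl_idx)→6400, (A,hash)→7360, (A,nl)→32080 …(+1); best=1920 via (B,hash)
  {ABD}: card=32000; try (A,hash)→9920, (D,hash)→12320, (A,merge)→14720, (D,merge)→47520, (A,nl)→321920, (D,nl)→1281920; best=9920 via (A,hash)

9920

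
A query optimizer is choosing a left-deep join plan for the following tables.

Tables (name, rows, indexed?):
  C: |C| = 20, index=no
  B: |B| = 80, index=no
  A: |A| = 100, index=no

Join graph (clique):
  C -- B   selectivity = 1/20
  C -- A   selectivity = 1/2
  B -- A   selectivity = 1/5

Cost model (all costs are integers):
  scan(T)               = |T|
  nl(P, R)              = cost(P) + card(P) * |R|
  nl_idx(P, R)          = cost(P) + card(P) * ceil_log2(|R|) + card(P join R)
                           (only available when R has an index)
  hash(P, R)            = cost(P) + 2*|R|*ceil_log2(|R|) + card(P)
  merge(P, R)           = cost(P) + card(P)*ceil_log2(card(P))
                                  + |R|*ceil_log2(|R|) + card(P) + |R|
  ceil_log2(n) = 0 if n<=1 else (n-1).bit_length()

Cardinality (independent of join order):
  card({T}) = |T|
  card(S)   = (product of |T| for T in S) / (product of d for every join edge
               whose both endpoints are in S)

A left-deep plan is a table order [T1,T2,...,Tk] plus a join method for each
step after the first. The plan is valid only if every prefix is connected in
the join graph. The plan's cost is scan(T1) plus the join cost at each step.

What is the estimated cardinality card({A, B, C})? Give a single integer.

800

Tables in S: A(100), B(80), C(20)
Edges inside S: C-B(d=20), C-A(d=2), B-A(d=5)
numerator = 100 * 80 * 20 = 160000
denominator = 20 * 2 * 5 = 200
card(S) = 160000 / 200 = 800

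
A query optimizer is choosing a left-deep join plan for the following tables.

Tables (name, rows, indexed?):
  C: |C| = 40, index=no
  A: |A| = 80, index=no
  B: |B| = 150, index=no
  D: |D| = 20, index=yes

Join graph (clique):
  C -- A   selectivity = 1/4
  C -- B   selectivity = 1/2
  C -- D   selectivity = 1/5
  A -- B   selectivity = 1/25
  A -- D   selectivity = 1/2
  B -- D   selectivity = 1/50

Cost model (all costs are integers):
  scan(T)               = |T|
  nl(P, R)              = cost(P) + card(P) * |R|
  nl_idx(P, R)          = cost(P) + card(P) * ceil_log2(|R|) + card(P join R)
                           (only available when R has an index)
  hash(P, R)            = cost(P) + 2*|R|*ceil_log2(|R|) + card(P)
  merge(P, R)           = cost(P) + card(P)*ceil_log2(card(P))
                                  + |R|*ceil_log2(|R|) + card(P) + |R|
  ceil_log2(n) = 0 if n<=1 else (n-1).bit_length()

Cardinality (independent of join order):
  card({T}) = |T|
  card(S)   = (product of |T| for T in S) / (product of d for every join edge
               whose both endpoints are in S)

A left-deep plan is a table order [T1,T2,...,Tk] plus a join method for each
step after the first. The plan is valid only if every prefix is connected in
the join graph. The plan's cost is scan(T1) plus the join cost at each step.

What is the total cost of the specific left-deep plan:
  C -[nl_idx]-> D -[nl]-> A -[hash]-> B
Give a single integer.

17200

step 1: scan C: cost=40, card=40
step 2: join D via nl_idx
    card(P join D) = 40*20/(5) = 160
    cost = 40 + 40*5 + 160 = 400
step 3: join A via nl
    card(P join A) = 160*80/(4*2) = 1600
    cost = 400 + 160*80 = 13200
step 4: join B via hash
    card(P join B) = 1600*150/(2*25*50) = 96
    cost = 13200 + 2*150*8 + 1600 = 17200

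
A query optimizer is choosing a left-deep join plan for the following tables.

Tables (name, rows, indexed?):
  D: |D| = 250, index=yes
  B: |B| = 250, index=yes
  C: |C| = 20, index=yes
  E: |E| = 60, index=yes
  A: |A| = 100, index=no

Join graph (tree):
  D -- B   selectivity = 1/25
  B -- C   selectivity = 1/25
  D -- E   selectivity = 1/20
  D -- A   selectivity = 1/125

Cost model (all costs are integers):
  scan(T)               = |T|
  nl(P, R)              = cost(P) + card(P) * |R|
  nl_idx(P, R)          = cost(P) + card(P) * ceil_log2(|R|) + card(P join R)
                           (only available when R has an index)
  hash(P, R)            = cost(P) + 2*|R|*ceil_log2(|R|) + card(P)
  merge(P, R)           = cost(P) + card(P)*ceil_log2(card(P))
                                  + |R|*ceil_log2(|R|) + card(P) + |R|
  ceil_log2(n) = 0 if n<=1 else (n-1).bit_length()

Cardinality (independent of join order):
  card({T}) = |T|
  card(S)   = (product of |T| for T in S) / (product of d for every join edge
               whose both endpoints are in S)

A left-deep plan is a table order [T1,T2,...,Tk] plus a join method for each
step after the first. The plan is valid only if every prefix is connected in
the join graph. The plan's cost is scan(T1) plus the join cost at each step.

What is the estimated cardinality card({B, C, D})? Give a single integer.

2000

Tables in S: B(250), C(20), D(250)
Edges inside S: D-B(d=25), B-C(d=25)
numerator = 250 * 20 * 250 = 1250000
denominator = 25 * 25 = 625
card(S) = 1250000 / 625 = 2000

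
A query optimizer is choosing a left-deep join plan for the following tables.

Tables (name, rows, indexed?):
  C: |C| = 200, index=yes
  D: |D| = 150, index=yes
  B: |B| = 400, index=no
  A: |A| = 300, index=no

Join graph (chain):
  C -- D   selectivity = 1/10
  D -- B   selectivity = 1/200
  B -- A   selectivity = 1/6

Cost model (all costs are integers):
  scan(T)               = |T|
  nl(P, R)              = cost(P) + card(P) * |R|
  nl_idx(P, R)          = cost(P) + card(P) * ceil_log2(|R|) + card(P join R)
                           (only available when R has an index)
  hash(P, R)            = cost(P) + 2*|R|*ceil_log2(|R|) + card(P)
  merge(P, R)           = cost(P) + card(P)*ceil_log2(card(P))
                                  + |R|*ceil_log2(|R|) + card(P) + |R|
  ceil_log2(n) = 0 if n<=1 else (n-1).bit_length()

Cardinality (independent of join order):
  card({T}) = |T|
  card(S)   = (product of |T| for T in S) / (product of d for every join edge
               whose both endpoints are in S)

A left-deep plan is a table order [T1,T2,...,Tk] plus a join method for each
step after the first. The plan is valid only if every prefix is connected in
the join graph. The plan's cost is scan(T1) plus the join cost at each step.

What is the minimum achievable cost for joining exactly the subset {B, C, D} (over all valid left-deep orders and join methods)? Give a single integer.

Selinger DP over subsets of {B,C,D}:
  {C}: scan cost=200, card=200
  {D}: scan cost=150, card=150
  {B}: scan cost=400, card=400
  {CD}: card=3000; try (D,hash)→2800, (C,merge)→3300, (D,merge)→3350, (C,hash)→3500, (C,nl_idx)→4350, (D,nl_idx)→4800 …(+2); best=2800 via (D,hash)
  {BD}: card=300; try (D,hash)→3200, (D,nl_idx)→3900, (B,merge)→5500, (D,merge)→5750, (B,hash)→7500, (B,nl)→60150 …(+1); best=3200 via (D,hash)
  {BCD}: card=6000; try (C,hash)→6700, (C,merge)→8000, (C,nl_idx)→11600, (B,hash)→13000, (B,merge)→45800, (C,nl)→63200 …(+1); best=6700 via (C,hash)

6700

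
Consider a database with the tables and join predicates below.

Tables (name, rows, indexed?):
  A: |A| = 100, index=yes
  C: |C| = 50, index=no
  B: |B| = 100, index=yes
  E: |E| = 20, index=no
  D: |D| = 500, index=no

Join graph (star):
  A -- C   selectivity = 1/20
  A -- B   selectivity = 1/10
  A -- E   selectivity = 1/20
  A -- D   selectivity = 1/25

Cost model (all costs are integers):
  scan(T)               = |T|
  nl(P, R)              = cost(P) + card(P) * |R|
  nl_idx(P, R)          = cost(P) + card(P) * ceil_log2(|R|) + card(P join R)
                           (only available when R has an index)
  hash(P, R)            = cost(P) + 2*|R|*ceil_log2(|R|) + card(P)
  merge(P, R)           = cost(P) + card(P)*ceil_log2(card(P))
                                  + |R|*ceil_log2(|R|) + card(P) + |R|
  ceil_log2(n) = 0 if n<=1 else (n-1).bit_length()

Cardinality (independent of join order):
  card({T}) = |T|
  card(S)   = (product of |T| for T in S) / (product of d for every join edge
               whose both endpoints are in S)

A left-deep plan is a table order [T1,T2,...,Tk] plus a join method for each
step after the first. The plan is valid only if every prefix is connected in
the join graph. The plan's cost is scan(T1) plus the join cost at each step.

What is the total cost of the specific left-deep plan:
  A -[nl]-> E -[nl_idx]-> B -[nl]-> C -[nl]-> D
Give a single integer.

step 1: scan A: cost=100, card=100
step 2: join E via nl
    card(P join E) = 100*20/(20) = 100
    cost = 100 + 100*20 = 2100
step 3: join B via nl_idx
    card(P join B) = 100*100/(10) = 1000
    cost = 2100 + 100*7 + 1000 = 3800
step 4: join C via nl
    card(P join C) = 1000*50/(20) = 2500
    cost = 3800 + 1000*50 = 53800
step 5: join D via nl
    card(P join D) = 2500*500/(25) = 50000
    cost = 53800 + 2500*500 = 1303800

1303800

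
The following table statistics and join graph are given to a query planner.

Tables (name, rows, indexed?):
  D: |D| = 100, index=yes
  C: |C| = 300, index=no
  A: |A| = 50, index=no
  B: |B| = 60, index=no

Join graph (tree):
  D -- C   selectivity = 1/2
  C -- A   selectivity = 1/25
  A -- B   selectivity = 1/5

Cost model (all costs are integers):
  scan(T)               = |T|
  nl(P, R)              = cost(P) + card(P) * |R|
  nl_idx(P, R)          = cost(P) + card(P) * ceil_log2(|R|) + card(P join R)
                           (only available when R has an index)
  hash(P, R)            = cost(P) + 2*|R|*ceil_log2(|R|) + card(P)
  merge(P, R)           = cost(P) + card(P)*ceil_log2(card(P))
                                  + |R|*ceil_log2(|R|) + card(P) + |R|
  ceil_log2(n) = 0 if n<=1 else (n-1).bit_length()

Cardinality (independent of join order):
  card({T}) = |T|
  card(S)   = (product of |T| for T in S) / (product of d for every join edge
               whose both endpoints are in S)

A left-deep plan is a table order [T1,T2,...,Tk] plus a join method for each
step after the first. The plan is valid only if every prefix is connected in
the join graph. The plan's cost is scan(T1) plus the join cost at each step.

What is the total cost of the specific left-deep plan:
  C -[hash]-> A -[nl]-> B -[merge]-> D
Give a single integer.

138800

step 1: scan C: cost=300, card=300
step 2: join A via hash
    card(P join A) = 300*50/(25) = 600
    cost = 300 + 2*50*6 + 300 = 1200
step 3: join B via nl
    card(P join B) = 600*60/(5) = 7200
    cost = 1200 + 600*60 = 37200
step 4: join D via merge
    card(P join D) = 7200*100/(2) = 360000
    cost = 37200 + 7200*13 + 100*7 + 7200 + 100 = 138800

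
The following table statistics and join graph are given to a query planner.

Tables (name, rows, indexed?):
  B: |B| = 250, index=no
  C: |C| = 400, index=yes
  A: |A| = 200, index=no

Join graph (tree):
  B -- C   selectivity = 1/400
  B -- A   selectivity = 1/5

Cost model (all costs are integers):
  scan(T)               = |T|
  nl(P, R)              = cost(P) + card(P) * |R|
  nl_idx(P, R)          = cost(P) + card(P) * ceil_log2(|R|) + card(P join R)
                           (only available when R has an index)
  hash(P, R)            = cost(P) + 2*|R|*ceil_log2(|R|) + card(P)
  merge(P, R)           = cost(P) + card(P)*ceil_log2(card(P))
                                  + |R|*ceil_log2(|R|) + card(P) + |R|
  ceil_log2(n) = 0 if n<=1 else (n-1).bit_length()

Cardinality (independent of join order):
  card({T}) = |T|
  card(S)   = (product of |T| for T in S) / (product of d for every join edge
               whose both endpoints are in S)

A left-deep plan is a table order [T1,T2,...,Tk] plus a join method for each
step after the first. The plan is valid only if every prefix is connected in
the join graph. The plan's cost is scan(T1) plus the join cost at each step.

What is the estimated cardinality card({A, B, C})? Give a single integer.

Tables in S: A(200), B(250), C(400)
Edges inside S: B-C(d=400), B-A(d=5)
numerator = 200 * 250 * 400 = 20000000
denominator = 400 * 5 = 2000
card(S) = 20000000 / 2000 = 10000

10000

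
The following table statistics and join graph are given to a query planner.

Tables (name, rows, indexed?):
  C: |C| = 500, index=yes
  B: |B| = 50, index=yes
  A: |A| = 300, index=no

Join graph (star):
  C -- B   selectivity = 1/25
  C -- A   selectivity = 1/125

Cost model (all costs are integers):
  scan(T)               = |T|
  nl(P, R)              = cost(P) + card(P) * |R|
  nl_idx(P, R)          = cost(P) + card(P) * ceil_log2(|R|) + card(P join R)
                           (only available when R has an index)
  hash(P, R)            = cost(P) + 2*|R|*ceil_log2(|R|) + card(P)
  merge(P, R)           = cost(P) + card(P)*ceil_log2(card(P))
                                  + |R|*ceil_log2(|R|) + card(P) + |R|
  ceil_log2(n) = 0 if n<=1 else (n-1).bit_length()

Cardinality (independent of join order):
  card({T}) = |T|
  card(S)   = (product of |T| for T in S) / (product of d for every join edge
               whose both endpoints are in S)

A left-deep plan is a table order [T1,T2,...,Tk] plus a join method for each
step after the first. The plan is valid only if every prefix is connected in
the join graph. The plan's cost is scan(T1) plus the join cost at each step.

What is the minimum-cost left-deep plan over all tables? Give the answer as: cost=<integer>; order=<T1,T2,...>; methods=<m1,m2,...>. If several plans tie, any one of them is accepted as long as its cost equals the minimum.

cost=6000; order=A,C,B; methods=nl_idx,hash

Selinger DP (subsets sized 1..n):
  {C}: scan cost=500, card=500
  {B}: scan cost=50, card=50
  {A}: scan cost=300, card=300
  {BC}: card=1000; try (C,nl_idx)→1500, (B,hash)→1600, (B,nl_idx)→4500, (C,merge)→5400, (B,merge)→5850, (C,hash)→9100 …(+2); best=1500 via (C,nl_idx)
  {AC}: card=1200; try (C,nl_idx)→4200, (A,hash)→6400, (C,merge)→8300, (A,merge)→8500, (C,hash)→9600, (C,nl)→150300 …(+1); best=4200 via (C,nl_idx)
  {ABC}: card=2400; try (B,hash)→6000, (A,hash)→7900, (B,nl_idx)→13800, (A,merge)→15500, (B,merge)→18950, (B,nl)→64200 …(+1); best=6000 via (B,hash)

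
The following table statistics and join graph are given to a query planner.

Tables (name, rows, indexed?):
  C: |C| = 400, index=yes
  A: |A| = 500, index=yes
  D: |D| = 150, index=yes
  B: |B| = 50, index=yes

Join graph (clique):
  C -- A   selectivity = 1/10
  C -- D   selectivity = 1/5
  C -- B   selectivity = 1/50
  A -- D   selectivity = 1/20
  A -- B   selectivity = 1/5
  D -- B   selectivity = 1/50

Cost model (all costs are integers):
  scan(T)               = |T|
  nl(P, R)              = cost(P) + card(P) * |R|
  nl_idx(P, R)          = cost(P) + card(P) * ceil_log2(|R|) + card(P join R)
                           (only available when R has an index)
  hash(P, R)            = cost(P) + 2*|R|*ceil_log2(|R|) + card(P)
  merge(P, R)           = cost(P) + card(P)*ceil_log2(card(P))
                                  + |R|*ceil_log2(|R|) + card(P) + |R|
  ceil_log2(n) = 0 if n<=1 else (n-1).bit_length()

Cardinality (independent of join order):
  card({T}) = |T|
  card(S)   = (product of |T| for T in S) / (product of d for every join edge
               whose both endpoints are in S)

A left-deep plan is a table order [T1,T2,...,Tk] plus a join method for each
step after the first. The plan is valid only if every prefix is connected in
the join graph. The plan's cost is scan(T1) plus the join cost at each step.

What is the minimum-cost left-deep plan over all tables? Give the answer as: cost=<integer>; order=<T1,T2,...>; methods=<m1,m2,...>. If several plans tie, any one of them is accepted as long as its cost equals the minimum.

cost=4470; order=B,D,C,A; methods=nl_idx,nl_idx,nl_idx

Selinger DP (subsets sized 1..n):
  {C}: scan cost=400, card=400
  {A}: scan cost=500, card=500
  {D}: scan cost=150, card=150
  {B}: scan cost=50, card=50
  {AC}: card=20000; try (C,hash)→8200, (A,merge)→9400, (C,merge)→9500, (A,hash)→9800, (A,nl_idx)→24000, (C,nl_idx)→25000 …(+2); best=8200 via (C,hash)
  {CD}: card=12000; try (D,hash)→3200, (C,merge)→5500, (D,merge)→5750, (C,hash)→7500, (C,nl_idx)→13500, (D,nl_idx)→15600 …(+2); best=3200 via (D,hash)
  {BC}: card=400; try (C,nl_idx)→900, (B,hash)→1400, (B,nl_idx)→3200, (C,merge)→4400, (B,merge)→4750, (C,hash)→7300 …(+2); best=900 via (C,nl_idx)
  {AD}: card=3750; try (D,hash)→3400, (A,nl_idx)→5250, (A,merge)→6500, (D,merge)→6850, (D,nl_idx)→8250, (A,hash)→9300 …(+2); best=3400 via (D,hash)
  {AB}: card=5000; try (B,hash)→1600, (A,merge)→5400, (A,nl_idx)→5500, (B,merge)→5850, (B,nl_idx)→8500, (A,hash)→9100 …(+2); best=1600 via (B,hash)
  {BD}: card=150; try (D,nl_idx)→600, (B,hash)→900, (B,nl_idx)→1200, (D,merge)→1750, (B,merge)→1850, (D,hash)→2500 …(+2); best=600 via (D,nl_idx)
  {ACD}: card=30000; try (C,hash)→14350, (A,hash)→24200, (D,hash)→30600, (C,merge)→56150, (C,nl_idx)→67150, (A,nl_idx)→141200 …(+6); best=14350 via (C,hash)
  {ABC}: card=4000; try (A,nl_idx)→8500, (A,merge)→9900, (A,hash)→10300, (C,hash)→13800, (B,hash)→28800, (C,nl_idx)→50600 …(+6); best=8500 via (A,nl_idx)
  {BCD}: card=240; try (C,nl_idx)→2190, (D,hash)→3700, (D,nl_idx)→4340, (C,merge)→5950, (D,merge)→6250, (C,hash)→7950 …(+6); best=2190 via (C,nl_idx)
  {ABD}: card=750; try (A,nl_idx)→2700, (A,merge)→6950, (B,hash)→7750, (D,hash)→9000, (A,hash)→9750, (B,nl_idx)→26650 …(+6); best=2700 via (A,nl_idx)
  {ABCD}: card=120; try (A,nl_idx)→4470, (A,merge)→9350, (C,nl_idx)→9570, (C,hash)→10650, (A,hash)→11430, (D,hash)→14900 …(+10); best=4470 via (A,nl_idx)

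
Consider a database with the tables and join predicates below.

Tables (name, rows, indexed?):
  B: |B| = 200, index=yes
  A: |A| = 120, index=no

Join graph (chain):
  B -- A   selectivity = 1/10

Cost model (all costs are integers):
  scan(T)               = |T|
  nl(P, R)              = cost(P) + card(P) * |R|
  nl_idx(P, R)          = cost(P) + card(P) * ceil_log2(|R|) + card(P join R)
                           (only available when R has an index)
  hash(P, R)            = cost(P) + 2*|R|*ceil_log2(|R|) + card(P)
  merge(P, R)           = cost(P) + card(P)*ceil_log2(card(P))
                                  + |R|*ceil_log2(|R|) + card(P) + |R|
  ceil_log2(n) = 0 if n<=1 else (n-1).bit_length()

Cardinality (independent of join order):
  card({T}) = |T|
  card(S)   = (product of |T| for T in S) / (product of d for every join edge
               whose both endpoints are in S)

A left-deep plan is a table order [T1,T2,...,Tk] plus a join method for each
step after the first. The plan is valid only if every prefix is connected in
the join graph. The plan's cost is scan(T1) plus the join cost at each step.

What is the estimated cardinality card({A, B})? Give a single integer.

2400

Tables in S: A(120), B(200)
Edges inside S: B-A(d=10)
numerator = 120 * 200 = 24000
denominator = 10 = 10
card(S) = 24000 / 10 = 2400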